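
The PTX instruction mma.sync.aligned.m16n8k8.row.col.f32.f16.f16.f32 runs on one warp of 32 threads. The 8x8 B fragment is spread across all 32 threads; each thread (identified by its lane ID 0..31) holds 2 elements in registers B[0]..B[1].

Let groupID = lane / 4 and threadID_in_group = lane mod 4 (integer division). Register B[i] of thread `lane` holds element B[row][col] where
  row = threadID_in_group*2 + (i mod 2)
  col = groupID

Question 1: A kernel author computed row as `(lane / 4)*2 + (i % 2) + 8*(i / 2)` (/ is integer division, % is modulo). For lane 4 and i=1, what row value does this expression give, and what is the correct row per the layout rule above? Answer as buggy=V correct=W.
buggy=3 correct=1

`(lane / 4)*2 + (i % 2) + 8*(i / 2)`[4,1]=>3
lane 4: grp=1 (4/4), tig=0 (4%4)
i=1: r=0*2+1=1, c=grp=1
row: 3 vs 1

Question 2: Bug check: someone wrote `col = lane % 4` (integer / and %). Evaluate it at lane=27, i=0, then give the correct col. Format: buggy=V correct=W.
`lane % 4`[27,0]⇒3
lane 27: gr=6 (27/4), th=3 (27%4)
i=0: r=3*2+0=6, c=gr=6
col: 3 vs 6

buggy=3 correct=6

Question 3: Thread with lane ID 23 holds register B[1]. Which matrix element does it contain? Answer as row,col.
7,5

lane 23: g=5 (23/4), t=3 (23%4)
i=1: r=3*2+1=7, c=g=5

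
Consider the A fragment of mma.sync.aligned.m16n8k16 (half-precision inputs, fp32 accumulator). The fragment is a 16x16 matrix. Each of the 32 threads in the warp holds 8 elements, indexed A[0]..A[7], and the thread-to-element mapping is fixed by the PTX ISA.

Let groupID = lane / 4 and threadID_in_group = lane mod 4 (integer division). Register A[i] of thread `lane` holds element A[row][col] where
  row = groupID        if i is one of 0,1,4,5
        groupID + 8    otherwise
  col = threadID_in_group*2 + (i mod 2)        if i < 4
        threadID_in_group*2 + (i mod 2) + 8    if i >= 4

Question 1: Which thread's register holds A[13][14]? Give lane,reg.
23,6

r:13=>grp=5,rB=1  c:14=>cB=1,tig=3,lo=0
L=5*4+3=23  i=1*4+1*2+0=6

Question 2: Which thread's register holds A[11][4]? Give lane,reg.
14,2

r:11=>grp=3,rB=1  c:4=>cB=0,tig=2,lo=0
L=3*4+2=14  i=0*4+1*2+0=2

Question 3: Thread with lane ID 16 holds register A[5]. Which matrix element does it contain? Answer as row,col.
L=16=>grp=16>>2=4, tig=16&3=0
[5]=>row 4+0=4  col 0·2+1+8=9

4,9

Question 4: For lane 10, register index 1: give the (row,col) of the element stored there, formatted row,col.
lane 10: gr=2 (10/4), th=2 (10%4)
i=1: r=2+0=2, c=2*2+1+0=5

2,5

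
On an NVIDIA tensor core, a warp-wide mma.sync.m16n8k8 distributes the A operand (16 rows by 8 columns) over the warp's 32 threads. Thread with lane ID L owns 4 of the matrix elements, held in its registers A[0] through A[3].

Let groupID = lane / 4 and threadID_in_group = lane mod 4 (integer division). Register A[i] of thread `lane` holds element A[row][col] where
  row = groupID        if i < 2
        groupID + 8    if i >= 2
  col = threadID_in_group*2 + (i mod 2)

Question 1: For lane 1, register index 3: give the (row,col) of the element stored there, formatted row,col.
lane 1->1/4=0, 1 mod 4=1
i=3  r:0+8->8  c:2·1+1->3

8,3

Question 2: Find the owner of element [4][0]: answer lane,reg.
16,0

r=4→G=4,rhi=0  c=0→T=0,p=0
L=4*4+0=16  i=0*2+0=0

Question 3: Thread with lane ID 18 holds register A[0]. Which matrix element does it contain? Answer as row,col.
lane 18->18/4=4, 18 mod 4=2
i=0  r:4+0->4  c:2·2+0->4

4,4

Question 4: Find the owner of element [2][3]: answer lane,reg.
r=2⇒gr=2,Rb=0  c=3⇒th=1,odd=1
L=2*4+1=9  i=0*2+1=1

9,1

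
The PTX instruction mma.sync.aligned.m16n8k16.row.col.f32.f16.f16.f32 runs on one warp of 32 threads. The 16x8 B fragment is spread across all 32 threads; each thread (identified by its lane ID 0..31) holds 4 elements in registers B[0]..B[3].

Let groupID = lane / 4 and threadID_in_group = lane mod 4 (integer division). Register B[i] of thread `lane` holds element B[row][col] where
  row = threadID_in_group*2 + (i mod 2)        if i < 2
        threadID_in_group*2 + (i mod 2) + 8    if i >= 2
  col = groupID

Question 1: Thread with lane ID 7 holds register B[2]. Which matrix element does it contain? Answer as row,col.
lane 7->7/4=1, 7 mod 4=3
i=2  r:2·3+0+8->14  c:1

14,1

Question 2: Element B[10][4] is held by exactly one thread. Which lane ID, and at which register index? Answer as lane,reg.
17,2

c: 4->gid=4  r: 10->r8=1,tid=1,i&1=0
L=4*4+1=17  i=1*2+0=2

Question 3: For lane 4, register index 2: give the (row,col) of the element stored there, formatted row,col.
L=4⇒gr=4>>2=1, th=4&3=0
[2]⇒row 0·2+0+8=8  col gr=1

8,1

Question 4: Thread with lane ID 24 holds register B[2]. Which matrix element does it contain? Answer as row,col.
lane 24->24/4=6, 24 mod 4=0
i=2  r:2·0+0+8->8  c:6

8,6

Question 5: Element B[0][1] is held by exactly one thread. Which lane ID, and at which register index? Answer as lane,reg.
4,0

c:1=>grp=1  r:0=>rB=0,tig=0,lo=0
L=1*4+0=4  i=0*2+0=0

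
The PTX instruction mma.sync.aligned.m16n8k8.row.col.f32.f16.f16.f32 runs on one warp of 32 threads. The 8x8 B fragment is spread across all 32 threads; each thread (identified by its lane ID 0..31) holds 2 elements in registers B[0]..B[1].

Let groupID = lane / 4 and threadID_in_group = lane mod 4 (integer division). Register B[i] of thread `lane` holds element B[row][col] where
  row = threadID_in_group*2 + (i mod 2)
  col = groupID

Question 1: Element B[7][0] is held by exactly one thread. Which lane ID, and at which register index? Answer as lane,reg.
c=0⇒gr=0  r=7⇒th=3,odd=1
L=0*4+3=3  i=1=1

3,1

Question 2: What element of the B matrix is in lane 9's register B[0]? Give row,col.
2,2

L=9→G=9>>2=2, T=9&3=1
[0]→row 1·2+0=2  col G=2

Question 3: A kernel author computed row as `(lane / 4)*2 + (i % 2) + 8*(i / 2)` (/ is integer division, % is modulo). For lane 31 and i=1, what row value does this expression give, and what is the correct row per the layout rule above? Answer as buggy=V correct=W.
buggy=15 correct=7

`(lane / 4)*2 + (i % 2) + 8*(i / 2)`[31,1]->15
31: g=7,t=3
[1] (3*2+1,7) = (7,7)
row: 15 vs 7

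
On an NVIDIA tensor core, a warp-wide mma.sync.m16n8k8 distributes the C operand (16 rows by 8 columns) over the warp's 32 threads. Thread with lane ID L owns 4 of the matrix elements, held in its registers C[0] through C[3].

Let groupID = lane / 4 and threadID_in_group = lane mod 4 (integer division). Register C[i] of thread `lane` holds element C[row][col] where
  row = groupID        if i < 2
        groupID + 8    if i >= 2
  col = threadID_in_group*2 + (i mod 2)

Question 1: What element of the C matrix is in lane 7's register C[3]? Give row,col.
lane 7: g=1 (7/4), t=3 (7%4)
i=3: r=1+8=9, c=3*2+1=7

9,7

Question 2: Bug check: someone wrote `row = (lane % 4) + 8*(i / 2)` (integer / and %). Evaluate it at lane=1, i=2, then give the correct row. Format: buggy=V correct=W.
buggy=9 correct=8

`(lane % 4) + 8*(i / 2)`[1,2]⇒9
1: gr=0,th=1
[2] (0+8,1*2+0) = (8,2)
row: 9 vs 8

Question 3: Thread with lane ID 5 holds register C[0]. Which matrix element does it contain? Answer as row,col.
lane 5: g=1 (5/4), t=1 (5%4)
i=0: r=1+0=1, c=1*2+0=2

1,2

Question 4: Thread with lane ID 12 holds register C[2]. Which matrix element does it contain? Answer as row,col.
lane 12->12/4=3, 12 mod 4=0
i=2  r:3+8->11  c:2·0+0->0

11,0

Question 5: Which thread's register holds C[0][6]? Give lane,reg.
3,0

r=0->g=0,rb=0  c=6->t=3,b0=0
L=0*4+3=3  i=0*2+0=0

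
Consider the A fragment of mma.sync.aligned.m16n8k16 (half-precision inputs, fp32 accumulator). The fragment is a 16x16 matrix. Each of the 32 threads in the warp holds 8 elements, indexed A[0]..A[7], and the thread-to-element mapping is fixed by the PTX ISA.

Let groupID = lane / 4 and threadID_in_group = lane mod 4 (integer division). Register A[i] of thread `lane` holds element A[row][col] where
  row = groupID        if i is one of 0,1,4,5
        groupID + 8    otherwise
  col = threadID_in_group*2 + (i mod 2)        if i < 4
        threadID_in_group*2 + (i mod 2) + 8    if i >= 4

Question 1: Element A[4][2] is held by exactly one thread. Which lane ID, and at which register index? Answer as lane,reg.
17,0

r=4->g=4,rb=0  c=2->cb=0,t=1,b0=0
L=4*4+1=17  i=0*4+0*2+0=0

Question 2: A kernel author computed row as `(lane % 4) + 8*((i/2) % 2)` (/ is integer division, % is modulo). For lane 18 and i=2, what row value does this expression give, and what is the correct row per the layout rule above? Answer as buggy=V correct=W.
`(lane % 4) + 8*((i/2) % 2)`[18,2]=>10
18: grp=4,tig=2
[2] (4+8,2*2+0+0) = (12,4)
row: 10 vs 12

buggy=10 correct=12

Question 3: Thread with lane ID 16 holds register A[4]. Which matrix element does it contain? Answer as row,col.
L=16->g=16>>2=4, t=16&3=0
[4]->row 4+0=4  col 0·2+0+8=8

4,8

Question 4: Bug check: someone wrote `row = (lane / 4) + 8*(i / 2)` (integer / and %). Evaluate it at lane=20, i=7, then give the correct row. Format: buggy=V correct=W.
`(lane / 4) + 8*(i / 2)`[20,7]⇒29
lane 20⇒20/4=5, 20 mod 4=0
i=7  r:5+8⇒13  c:2·0+1+8⇒9
row: 29 vs 13

buggy=29 correct=13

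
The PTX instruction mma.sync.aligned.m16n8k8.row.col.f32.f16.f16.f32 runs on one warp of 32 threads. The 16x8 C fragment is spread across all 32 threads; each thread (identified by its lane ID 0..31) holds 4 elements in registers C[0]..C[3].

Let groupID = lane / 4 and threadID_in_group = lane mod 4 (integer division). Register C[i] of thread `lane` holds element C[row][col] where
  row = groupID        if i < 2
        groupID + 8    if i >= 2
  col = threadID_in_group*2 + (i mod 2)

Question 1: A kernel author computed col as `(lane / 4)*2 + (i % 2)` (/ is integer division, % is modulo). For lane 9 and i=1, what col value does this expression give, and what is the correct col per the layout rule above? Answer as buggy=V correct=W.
buggy=5 correct=3

`(lane / 4)*2 + (i % 2)`[9,1]->5
lane 9: g=2 (9/4), t=1 (9%4)
i=1: r=2+0=2, c=1*2+1=3
col: 5 vs 3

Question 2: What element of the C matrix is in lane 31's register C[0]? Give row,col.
lane 31: G=7 (31/4), T=3 (31%4)
i=0: r=7+0=7, c=3*2+0=6

7,6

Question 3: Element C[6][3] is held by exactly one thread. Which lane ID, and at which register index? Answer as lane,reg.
r=6->g=6,rb=0  c=3->t=1,b0=1
L=6*4+1=25  i=0*2+1=1

25,1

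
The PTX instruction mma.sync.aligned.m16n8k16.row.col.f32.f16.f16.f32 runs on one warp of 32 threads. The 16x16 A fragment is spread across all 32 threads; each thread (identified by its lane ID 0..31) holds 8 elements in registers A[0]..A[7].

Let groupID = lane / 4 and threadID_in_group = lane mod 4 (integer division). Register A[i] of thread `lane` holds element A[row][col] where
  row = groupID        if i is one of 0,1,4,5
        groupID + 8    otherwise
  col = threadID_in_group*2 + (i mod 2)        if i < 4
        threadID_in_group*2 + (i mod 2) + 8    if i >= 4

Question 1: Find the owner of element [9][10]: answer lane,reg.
r:9=>grp=1,rB=1  c:10=>cB=1,tig=1,lo=0
L=1*4+1=5  i=1*4+1*2+0=6

5,6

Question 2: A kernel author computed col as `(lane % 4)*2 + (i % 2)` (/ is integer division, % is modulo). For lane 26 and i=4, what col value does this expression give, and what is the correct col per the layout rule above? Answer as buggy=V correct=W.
buggy=4 correct=12

`(lane % 4)*2 + (i % 2)`[26,4]=>4
L=26=>grp=26>>2=6, tig=26&3=2
[4]=>row 6+0=6  col 2·2+0+8=12
col: 4 vs 12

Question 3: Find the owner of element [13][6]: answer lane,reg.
23,2

r=13->g=5,rb=1  c=6->cb=0,t=3,b0=0
L=5*4+3=23  i=0*4+1*2+0=2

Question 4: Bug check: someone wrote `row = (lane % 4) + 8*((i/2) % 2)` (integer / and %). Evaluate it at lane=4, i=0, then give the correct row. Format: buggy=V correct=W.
`(lane % 4) + 8*((i/2) % 2)`[4,0]->0
L=4->gid=4>>2=1, tid=4&3=0
[0]->row 1+0=1  col 0·2+0+0=0
row: 0 vs 1

buggy=0 correct=1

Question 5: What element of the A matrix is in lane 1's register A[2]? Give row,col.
lane 1: G=0 (1/4), T=1 (1%4)
i=2: r=0+8=8, c=1*2+0+0=2

8,2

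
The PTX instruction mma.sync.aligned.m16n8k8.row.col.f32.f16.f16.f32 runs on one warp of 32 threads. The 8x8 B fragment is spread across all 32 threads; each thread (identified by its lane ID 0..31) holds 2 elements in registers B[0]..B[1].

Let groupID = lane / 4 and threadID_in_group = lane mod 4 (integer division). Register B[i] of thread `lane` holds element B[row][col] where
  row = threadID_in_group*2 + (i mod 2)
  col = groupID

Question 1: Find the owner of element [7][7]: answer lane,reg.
c=7⇒gr=7  r=7⇒th=3,odd=1
L=7*4+3=31  i=1=1

31,1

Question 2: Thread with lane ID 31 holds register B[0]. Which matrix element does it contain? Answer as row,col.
lane 31→31/4=7, 31 mod 4=3
i=0  r:2·3+0→6  c:7

6,7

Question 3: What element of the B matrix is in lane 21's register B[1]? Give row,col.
3,5

21: g=5,t=1
[1] (1*2+1,5) = (3,5)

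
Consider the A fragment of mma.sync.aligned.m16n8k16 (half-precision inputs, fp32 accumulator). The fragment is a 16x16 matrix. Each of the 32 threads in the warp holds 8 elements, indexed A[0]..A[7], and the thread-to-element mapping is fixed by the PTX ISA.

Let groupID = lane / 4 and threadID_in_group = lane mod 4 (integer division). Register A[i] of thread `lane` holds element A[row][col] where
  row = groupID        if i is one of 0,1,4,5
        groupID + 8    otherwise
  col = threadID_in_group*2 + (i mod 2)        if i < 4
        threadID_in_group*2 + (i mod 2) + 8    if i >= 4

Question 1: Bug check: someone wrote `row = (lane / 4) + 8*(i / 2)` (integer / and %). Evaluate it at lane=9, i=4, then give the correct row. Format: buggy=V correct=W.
`(lane / 4) + 8*(i / 2)`[9,4]->18
lane 9: g=2 (9/4), t=1 (9%4)
i=4: r=2+0=2, c=1*2+0+8=10
row: 18 vs 2

buggy=18 correct=2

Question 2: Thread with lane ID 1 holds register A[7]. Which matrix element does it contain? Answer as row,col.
lane 1->1/4=0, 1 mod 4=1
i=7  r:0+8->8  c:2·1+1+8->11

8,11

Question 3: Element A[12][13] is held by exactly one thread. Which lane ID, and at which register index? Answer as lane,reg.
r: 12->gid=4,r8=1  c: 13->c8=1,tid=2,i&1=1
L=4*4+2=18  i=1*4+1*2+1=7

18,7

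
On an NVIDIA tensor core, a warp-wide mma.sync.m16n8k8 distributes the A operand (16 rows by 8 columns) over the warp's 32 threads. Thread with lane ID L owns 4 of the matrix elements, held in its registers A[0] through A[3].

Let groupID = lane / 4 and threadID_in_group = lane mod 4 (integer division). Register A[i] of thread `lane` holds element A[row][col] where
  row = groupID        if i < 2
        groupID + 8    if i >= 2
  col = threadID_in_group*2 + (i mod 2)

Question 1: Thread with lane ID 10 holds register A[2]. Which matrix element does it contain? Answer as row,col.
L=10→G=10>>2=2, T=10&3=2
[2]→row 2+8=10  col 2·2+0=4

10,4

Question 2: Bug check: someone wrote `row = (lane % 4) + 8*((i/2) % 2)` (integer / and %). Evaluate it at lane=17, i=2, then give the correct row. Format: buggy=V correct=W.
buggy=9 correct=12

`(lane % 4) + 8*((i/2) % 2)`[17,2]=>9
17: grp=4,tig=1
[2] (4+8,1*2+0) = (12,2)
row: 9 vs 12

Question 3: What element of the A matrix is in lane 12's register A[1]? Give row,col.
L=12->gid=12>>2=3, tid=12&3=0
[1]->row 3+0=3  col 0·2+1=1

3,1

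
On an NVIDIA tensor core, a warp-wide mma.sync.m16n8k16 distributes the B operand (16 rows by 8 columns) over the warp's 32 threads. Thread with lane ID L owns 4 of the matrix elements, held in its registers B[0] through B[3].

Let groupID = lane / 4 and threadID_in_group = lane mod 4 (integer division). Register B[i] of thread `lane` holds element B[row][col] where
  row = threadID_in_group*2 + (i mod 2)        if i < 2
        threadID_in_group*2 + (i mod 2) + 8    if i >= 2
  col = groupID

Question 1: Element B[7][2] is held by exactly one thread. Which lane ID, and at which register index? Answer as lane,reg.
11,1

c: 2->gid=2  r: 7->r8=0,tid=3,i&1=1
L=2*4+3=11  i=0*2+1=1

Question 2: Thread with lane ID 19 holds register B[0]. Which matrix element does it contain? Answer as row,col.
lane 19⇒19/4=4, 19 mod 4=3
i=0  r:2·3+0+0⇒6  c:4

6,4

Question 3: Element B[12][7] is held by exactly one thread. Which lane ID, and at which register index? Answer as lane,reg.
c=7⇒gr=7  r=12⇒Rb=1,th=2,odd=0
L=7*4+2=30  i=1*2+0=2

30,2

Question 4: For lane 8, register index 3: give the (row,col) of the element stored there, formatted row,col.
9,2

8: grp=2,tig=0
[3] (0*2+1+8,2) = (9,2)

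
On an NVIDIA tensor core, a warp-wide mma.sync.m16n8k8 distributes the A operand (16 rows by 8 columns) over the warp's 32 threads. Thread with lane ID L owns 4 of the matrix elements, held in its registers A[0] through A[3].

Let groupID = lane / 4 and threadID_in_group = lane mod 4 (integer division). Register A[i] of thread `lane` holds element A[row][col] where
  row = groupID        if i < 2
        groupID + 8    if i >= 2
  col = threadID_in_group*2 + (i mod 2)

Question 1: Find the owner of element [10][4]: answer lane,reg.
10,2

r=10⇒gr=2,Rb=1  c=4⇒th=2,odd=0
L=2*4+2=10  i=1*2+0=2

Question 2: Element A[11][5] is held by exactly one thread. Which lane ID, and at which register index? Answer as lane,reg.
14,3

r=11⇒gr=3,Rb=1  c=5⇒th=2,odd=1
L=3*4+2=14  i=1*2+1=3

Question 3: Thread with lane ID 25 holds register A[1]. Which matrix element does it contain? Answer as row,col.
lane 25→25/4=6, 25 mod 4=1
i=1  r:6+0→6  c:2·1+1→3

6,3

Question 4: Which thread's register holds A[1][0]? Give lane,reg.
4,0

r: 1->gid=1,r8=0  c: 0->tid=0,i&1=0
L=1*4+0=4  i=0*2+0=0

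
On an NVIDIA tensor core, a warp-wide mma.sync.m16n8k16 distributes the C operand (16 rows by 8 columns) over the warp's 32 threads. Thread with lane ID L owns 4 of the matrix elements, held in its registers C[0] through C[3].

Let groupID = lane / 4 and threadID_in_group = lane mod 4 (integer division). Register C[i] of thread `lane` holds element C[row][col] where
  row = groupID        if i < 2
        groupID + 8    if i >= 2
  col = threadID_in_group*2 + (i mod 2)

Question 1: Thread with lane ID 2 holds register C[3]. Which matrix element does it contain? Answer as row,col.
2: g=0,t=2
[3] (0+8,2*2+1) = (8,5)

8,5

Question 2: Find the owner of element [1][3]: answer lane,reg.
r: 1->gid=1,r8=0  c: 3->tid=1,i&1=1
L=1*4+1=5  i=0*2+1=1

5,1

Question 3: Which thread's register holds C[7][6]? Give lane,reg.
r=7->g=7,rb=0  c=6->t=3,b0=0
L=7*4+3=31  i=0*2+0=0

31,0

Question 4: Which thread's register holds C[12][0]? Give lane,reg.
16,2

r=12->g=4,rb=1  c=0->t=0,b0=0
L=4*4+0=16  i=1*2+0=2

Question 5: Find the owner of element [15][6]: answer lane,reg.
31,2

r:15=>grp=7,rB=1  c:6=>tig=3,lo=0
L=7*4+3=31  i=1*2+0=2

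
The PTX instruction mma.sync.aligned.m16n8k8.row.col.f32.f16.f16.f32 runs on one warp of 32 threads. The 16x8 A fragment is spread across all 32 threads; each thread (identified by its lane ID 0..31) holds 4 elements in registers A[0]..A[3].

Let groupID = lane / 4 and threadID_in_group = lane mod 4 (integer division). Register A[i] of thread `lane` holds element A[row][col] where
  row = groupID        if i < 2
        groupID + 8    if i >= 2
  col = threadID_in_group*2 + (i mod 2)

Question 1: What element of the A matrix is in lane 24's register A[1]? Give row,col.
L=24->g=24>>2=6, t=24&3=0
[1]->row 6+0=6  col 0·2+1=1

6,1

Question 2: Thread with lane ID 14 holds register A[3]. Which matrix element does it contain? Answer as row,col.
11,5

lane 14->14/4=3, 14 mod 4=2
i=3  r:3+8->11  c:2·2+1->5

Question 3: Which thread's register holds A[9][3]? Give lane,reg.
r=9→G=1,rhi=1  c=3→T=1,p=1
L=1*4+1=5  i=1*2+1=3

5,3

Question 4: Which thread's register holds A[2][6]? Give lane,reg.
r: 2->gid=2,r8=0  c: 6->tid=3,i&1=0
L=2*4+3=11  i=0*2+0=0

11,0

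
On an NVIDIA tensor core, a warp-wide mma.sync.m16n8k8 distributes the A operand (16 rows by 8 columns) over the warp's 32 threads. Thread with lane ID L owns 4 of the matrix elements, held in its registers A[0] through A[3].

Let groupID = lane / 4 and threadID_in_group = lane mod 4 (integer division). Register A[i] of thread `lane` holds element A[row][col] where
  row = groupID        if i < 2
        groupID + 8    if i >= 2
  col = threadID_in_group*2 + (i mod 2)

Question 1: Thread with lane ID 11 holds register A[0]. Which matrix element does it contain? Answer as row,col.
L=11->g=11>>2=2, t=11&3=3
[0]->row 2+0=2  col 3·2+0=6

2,6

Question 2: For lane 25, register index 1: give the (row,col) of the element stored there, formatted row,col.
lane 25->25/4=6, 25 mod 4=1
i=1  r:6+0->6  c:2·1+1->3

6,3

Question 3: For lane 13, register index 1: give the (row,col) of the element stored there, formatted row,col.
lane 13: gr=3 (13/4), th=1 (13%4)
i=1: r=3+0=3, c=1*2+1=3

3,3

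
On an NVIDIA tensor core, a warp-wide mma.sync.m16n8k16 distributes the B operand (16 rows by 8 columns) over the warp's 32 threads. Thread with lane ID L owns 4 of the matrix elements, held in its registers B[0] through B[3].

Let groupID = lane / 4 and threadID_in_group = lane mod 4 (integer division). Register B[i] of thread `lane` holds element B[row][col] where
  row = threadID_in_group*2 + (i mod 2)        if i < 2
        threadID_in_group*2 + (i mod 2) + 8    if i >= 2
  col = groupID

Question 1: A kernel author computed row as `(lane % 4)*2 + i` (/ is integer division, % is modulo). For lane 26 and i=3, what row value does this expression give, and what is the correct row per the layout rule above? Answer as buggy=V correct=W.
`(lane % 4)*2 + i`[26,3]=>7
26: grp=6,tig=2
[3] (2*2+1+8,6) = (13,6)
row: 7 vs 13

buggy=7 correct=13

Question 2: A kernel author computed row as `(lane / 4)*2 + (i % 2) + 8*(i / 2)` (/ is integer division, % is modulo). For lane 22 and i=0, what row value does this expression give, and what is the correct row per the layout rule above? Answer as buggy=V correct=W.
`(lane / 4)*2 + (i % 2) + 8*(i / 2)`[22,0]->10
22: gid=5,tid=2
[0] (2*2+0+0,5) = (4,5)
row: 10 vs 4

buggy=10 correct=4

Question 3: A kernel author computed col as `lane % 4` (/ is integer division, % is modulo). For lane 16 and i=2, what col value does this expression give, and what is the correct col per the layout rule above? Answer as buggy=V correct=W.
`lane % 4`[16,2]→0
lane 16→16/4=4, 16 mod 4=0
i=2  r:2·0+0+8→8  c:4
col: 0 vs 4

buggy=0 correct=4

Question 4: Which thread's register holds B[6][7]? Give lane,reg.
c: 7->gid=7  r: 6->r8=0,tid=3,i&1=0
L=7*4+3=31  i=0*2+0=0

31,0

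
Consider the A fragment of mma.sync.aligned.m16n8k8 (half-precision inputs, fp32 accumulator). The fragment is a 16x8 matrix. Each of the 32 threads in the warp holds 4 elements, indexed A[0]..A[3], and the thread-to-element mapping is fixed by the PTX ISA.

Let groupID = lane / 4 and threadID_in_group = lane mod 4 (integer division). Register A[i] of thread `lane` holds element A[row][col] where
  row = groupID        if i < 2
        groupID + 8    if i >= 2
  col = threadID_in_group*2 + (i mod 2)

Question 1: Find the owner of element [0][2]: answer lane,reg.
r=0->g=0,rb=0  c=2->t=1,b0=0
L=0*4+1=1  i=0*2+0=0

1,0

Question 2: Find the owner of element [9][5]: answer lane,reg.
r=9⇒gr=1,Rb=1  c=5⇒th=2,odd=1
L=1*4+2=6  i=1*2+1=3

6,3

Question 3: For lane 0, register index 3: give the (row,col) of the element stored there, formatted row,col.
L=0->g=0>>2=0, t=0&3=0
[3]->row 0+8=8  col 0·2+1=1

8,1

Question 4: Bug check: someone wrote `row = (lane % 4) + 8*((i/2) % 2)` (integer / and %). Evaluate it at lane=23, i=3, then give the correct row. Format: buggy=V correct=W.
buggy=11 correct=13

`(lane % 4) + 8*((i/2) % 2)`[23,3]=>11
lane 23: grp=5 (23/4), tig=3 (23%4)
i=3: r=5+8=13, c=3*2+1=7
row: 11 vs 13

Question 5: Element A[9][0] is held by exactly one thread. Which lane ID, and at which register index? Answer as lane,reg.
r=9→G=1,rhi=1  c=0→T=0,p=0
L=1*4+0=4  i=1*2+0=2

4,2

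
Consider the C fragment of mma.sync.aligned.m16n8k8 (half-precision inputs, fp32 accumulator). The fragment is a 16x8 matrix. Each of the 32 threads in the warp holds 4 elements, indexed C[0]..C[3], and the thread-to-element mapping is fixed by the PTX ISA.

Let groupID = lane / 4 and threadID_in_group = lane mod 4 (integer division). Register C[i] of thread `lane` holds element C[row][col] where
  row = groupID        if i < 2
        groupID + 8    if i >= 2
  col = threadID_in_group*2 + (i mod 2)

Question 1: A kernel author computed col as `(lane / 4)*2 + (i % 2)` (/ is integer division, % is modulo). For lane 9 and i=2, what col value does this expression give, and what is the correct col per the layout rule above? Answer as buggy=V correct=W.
buggy=4 correct=2

`(lane / 4)*2 + (i % 2)`[9,2]->4
L=9->gid=9>>2=2, tid=9&3=1
[2]->row 2+8=10  col 1·2+0=2
col: 4 vs 2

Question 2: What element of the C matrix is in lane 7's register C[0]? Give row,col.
lane 7: g=1 (7/4), t=3 (7%4)
i=0: r=1+0=1, c=3*2+0=6

1,6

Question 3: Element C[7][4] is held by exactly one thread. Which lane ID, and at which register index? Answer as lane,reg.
30,0

r: 7->gid=7,r8=0  c: 4->tid=2,i&1=0
L=7*4+2=30  i=0*2+0=0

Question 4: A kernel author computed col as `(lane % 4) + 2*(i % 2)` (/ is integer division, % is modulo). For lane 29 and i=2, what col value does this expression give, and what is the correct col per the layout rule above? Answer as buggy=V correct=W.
buggy=1 correct=2

`(lane % 4) + 2*(i % 2)`[29,2]→1
29: G=7,T=1
[2] (7+8,1*2+0) = (15,2)
col: 1 vs 2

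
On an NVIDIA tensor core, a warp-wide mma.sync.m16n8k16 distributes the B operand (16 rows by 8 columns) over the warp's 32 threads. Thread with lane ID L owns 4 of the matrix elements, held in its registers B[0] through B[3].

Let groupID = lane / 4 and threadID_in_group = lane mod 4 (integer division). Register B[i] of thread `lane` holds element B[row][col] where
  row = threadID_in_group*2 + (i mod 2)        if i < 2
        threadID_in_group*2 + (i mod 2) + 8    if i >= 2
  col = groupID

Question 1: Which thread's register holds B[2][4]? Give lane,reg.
c=4⇒gr=4  r=2⇒Rb=0,th=1,odd=0
L=4*4+1=17  i=0*2+0=0

17,0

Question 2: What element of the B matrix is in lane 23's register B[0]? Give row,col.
23: gid=5,tid=3
[0] (3*2+0+0,5) = (6,5)

6,5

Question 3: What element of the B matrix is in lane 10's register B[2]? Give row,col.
L=10⇒gr=10>>2=2, th=10&3=2
[2]⇒row 2·2+0+8=12  col gr=2

12,2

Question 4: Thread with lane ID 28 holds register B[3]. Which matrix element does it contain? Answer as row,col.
lane 28: grp=7 (28/4), tig=0 (28%4)
i=3: r=0*2+1+8=9, c=grp=7

9,7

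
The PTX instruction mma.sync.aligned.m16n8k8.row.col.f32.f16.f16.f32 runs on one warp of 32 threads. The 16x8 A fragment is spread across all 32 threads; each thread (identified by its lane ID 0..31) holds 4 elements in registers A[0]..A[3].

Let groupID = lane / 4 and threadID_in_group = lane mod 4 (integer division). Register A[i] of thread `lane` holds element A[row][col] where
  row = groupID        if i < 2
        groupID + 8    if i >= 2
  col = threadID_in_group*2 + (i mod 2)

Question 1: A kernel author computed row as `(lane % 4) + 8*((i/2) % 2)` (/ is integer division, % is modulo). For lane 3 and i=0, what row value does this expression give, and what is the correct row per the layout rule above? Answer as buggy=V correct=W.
`(lane % 4) + 8*((i/2) % 2)`[3,0]⇒3
lane 3: gr=0 (3/4), th=3 (3%4)
i=0: r=0+0=0, c=3*2+0=6
row: 3 vs 0

buggy=3 correct=0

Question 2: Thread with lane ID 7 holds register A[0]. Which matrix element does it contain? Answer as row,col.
1,6

lane 7->7/4=1, 7 mod 4=3
i=0  r:1+0->1  c:2·3+0->6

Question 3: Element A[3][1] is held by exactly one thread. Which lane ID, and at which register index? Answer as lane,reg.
12,1

r=3⇒gr=3,Rb=0  c=1⇒th=0,odd=1
L=3*4+0=12  i=0*2+1=1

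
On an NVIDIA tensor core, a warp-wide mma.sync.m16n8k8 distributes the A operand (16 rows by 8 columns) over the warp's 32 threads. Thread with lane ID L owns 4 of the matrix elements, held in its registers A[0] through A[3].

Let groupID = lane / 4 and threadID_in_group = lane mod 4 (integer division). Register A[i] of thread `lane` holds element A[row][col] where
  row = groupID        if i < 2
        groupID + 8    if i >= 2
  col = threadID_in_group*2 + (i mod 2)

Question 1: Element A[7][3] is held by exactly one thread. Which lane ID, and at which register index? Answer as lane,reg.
r:7=>grp=7,rB=0  c:3=>tig=1,lo=1
L=7*4+1=29  i=0*2+1=1

29,1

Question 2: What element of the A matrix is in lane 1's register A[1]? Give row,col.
L=1=>grp=1>>2=0, tig=1&3=1
[1]=>row 0+0=0  col 1·2+1=3

0,3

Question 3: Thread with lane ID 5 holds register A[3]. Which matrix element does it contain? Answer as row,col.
lane 5: gid=1 (5/4), tid=1 (5%4)
i=3: r=1+8=9, c=1*2+1=3

9,3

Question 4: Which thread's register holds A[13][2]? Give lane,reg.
r: 13->gid=5,r8=1  c: 2->tid=1,i&1=0
L=5*4+1=21  i=1*2+0=2

21,2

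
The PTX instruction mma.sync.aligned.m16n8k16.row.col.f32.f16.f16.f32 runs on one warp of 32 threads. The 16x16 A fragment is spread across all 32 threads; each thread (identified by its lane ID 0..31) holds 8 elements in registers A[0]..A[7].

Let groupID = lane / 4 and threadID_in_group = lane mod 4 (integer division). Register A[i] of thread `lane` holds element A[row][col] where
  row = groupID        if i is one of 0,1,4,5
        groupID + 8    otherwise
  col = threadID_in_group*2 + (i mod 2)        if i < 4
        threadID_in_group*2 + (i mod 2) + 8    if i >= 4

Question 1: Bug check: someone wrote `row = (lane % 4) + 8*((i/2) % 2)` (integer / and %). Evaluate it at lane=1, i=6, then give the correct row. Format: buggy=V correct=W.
buggy=9 correct=8

`(lane % 4) + 8*((i/2) % 2)`[1,6]→9
1: G=0,T=1
[6] (0+8,1*2+0+8) = (8,10)
row: 9 vs 8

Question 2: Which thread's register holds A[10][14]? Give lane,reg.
11,6

r:10=>grp=2,rB=1  c:14=>cB=1,tig=3,lo=0
L=2*4+3=11  i=1*4+1*2+0=6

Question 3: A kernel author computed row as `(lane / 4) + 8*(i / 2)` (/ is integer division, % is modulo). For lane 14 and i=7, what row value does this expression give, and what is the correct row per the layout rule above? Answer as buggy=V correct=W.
buggy=27 correct=11

`(lane / 4) + 8*(i / 2)`[14,7]⇒27
L=14⇒gr=14>>2=3, th=14&3=2
[7]⇒row 3+8=11  col 2·2+1+8=13
row: 27 vs 11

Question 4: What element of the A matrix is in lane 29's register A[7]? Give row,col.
15,11

29: G=7,T=1
[7] (7+8,1*2+1+8) = (15,11)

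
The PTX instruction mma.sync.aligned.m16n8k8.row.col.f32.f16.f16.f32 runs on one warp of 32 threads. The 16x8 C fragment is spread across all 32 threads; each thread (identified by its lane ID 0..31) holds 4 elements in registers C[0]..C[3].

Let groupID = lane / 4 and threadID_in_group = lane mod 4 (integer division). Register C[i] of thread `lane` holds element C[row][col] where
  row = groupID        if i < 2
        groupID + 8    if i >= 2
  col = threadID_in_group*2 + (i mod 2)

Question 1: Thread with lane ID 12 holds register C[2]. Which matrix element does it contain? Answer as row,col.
11,0

lane 12=>12/4=3, 12 mod 4=0
i=2  r:3+8=>11  c:2·0+0=>0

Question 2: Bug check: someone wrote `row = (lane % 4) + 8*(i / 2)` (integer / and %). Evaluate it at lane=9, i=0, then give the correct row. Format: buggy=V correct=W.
buggy=1 correct=2

`(lane % 4) + 8*(i / 2)`[9,0]→1
L=9→G=9>>2=2, T=9&3=1
[0]→row 2+0=2  col 1·2+0=2
row: 1 vs 2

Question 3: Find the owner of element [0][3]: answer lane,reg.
r=0->g=0,rb=0  c=3->t=1,b0=1
L=0*4+1=1  i=0*2+1=1

1,1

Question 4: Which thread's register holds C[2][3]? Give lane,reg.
r=2→G=2,rhi=0  c=3→T=1,p=1
L=2*4+1=9  i=0*2+1=1

9,1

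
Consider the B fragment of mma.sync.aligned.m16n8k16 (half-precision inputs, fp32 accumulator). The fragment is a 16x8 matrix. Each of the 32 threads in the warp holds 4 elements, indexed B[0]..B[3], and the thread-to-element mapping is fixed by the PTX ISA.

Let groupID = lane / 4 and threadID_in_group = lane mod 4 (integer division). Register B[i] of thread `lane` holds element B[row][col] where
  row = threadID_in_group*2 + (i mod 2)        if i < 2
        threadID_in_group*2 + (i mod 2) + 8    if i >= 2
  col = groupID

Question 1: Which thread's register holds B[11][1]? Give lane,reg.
c=1->g=1  r=11->rb=1,t=1,b0=1
L=1*4+1=5  i=1*2+1=3

5,3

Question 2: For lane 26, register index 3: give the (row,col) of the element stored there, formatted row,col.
lane 26⇒26/4=6, 26 mod 4=2
i=3  r:2·2+1+8⇒13  c:6

13,6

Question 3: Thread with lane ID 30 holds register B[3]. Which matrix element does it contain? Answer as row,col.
13,7

L=30→G=30>>2=7, T=30&3=2
[3]→row 2·2+1+8=13  col G=7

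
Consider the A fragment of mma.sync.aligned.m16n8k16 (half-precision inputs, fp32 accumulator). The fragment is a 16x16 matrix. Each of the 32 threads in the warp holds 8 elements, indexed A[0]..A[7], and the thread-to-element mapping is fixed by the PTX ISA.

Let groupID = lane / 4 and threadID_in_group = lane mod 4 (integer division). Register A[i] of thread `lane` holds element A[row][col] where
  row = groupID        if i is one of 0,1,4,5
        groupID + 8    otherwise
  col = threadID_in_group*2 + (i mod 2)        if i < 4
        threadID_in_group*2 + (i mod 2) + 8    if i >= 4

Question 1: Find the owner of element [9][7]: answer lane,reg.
7,3

r:9=>grp=1,rB=1  c:7=>cB=0,tig=3,lo=1
L=1*4+3=7  i=0*4+1*2+1=3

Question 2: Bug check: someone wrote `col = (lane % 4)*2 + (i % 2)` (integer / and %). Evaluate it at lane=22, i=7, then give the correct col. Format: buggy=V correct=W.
`(lane % 4)*2 + (i % 2)`[22,7]⇒5
22: gr=5,th=2
[7] (5+8,2*2+1+8) = (13,13)
col: 5 vs 13

buggy=5 correct=13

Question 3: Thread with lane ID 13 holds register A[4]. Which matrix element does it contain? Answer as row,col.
lane 13: G=3 (13/4), T=1 (13%4)
i=4: r=3+0=3, c=1*2+0+8=10

3,10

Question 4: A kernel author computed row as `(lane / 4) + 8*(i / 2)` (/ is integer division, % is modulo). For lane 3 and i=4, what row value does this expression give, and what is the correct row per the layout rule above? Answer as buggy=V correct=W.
buggy=16 correct=0

`(lane / 4) + 8*(i / 2)`[3,4]→16
3: G=0,T=3
[4] (0+0,3*2+0+8) = (0,14)
row: 16 vs 0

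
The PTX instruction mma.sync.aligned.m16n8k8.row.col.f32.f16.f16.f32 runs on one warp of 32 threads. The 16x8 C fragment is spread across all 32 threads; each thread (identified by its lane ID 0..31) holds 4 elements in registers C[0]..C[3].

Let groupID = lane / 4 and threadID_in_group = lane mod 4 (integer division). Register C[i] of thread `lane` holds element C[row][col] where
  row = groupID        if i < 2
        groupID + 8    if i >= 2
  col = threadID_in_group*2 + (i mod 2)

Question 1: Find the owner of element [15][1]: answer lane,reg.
28,3

r=15→G=7,rhi=1  c=1→T=0,p=1
L=7*4+0=28  i=1*2+1=3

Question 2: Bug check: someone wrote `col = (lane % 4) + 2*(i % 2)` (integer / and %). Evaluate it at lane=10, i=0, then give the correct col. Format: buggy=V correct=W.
`(lane % 4) + 2*(i % 2)`[10,0]->2
L=10->g=10>>2=2, t=10&3=2
[0]->row 2+0=2  col 2·2+0=4
col: 2 vs 4

buggy=2 correct=4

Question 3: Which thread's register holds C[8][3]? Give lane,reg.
1,3

r=8⇒gr=0,Rb=1  c=3⇒th=1,odd=1
L=0*4+1=1  i=1*2+1=3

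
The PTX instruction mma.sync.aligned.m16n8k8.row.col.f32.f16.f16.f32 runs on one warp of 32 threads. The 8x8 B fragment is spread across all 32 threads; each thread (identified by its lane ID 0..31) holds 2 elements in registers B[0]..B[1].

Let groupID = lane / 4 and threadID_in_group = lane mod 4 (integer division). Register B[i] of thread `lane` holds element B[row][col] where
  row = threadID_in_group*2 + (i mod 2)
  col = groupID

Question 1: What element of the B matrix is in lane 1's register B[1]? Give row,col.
3,0

L=1→G=1>>2=0, T=1&3=1
[1]→row 1·2+1=3  col G=0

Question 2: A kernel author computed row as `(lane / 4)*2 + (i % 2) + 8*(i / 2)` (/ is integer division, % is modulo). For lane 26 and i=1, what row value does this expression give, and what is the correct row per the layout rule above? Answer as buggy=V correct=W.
`(lane / 4)*2 + (i % 2) + 8*(i / 2)`[26,1]->13
lane 26: g=6 (26/4), t=2 (26%4)
i=1: r=2*2+1=5, c=g=6
row: 13 vs 5

buggy=13 correct=5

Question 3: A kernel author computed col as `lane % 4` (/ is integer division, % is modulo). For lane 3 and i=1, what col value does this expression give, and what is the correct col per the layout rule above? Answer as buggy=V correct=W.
buggy=3 correct=0

`lane % 4`[3,1]→3
3: G=0,T=3
[1] (3*2+1,0) = (7,0)
col: 3 vs 0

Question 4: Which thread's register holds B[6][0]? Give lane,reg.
c=0->g=0  r=6->t=3,b0=0
L=0*4+3=3  i=0=0

3,0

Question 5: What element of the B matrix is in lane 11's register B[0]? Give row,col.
6,2

11: gr=2,th=3
[0] (3*2+0,2) = (6,2)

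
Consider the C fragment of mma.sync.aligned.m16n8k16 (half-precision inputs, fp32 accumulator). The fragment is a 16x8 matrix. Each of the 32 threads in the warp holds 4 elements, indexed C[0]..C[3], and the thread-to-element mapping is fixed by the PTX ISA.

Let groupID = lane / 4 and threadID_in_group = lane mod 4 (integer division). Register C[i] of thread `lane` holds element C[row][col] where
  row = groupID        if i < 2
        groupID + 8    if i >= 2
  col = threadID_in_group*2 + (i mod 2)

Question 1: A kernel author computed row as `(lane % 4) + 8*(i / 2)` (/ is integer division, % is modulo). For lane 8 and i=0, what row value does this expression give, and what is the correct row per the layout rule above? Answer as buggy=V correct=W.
`(lane % 4) + 8*(i / 2)`[8,0]⇒0
lane 8: gr=2 (8/4), th=0 (8%4)
i=0: r=2+0=2, c=0*2+0=0
row: 0 vs 2

buggy=0 correct=2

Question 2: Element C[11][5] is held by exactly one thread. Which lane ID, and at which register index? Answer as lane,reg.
14,3

r: 11->gid=3,r8=1  c: 5->tid=2,i&1=1
L=3*4+2=14  i=1*2+1=3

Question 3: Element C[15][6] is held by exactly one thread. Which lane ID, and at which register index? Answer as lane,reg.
r: 15->gid=7,r8=1  c: 6->tid=3,i&1=0
L=7*4+3=31  i=1*2+0=2

31,2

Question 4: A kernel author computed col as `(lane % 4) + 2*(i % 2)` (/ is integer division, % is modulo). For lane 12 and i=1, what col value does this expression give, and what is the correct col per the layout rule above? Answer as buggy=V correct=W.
`(lane % 4) + 2*(i % 2)`[12,1]->2
lane 12: g=3 (12/4), t=0 (12%4)
i=1: r=3+0=3, c=0*2+1=1
col: 2 vs 1

buggy=2 correct=1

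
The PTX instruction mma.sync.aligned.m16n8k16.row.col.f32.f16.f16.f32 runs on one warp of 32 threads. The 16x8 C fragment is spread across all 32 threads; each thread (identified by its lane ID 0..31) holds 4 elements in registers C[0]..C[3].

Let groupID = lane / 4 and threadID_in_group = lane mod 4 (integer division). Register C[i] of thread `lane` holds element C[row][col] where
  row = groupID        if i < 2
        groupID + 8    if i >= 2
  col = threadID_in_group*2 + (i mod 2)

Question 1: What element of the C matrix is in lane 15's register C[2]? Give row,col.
lane 15: g=3 (15/4), t=3 (15%4)
i=2: r=3+8=11, c=3*2+0=6

11,6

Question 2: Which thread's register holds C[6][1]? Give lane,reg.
r=6⇒gr=6,Rb=0  c=1⇒th=0,odd=1
L=6*4+0=24  i=0*2+1=1

24,1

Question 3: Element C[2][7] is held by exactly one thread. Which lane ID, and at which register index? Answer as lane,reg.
11,1

r: 2->gid=2,r8=0  c: 7->tid=3,i&1=1
L=2*4+3=11  i=0*2+1=1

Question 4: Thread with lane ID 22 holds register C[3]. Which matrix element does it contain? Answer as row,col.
lane 22: grp=5 (22/4), tig=2 (22%4)
i=3: r=5+8=13, c=2*2+1=5

13,5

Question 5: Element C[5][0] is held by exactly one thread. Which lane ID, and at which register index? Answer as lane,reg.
r=5⇒gr=5,Rb=0  c=0⇒th=0,odd=0
L=5*4+0=20  i=0*2+0=0

20,0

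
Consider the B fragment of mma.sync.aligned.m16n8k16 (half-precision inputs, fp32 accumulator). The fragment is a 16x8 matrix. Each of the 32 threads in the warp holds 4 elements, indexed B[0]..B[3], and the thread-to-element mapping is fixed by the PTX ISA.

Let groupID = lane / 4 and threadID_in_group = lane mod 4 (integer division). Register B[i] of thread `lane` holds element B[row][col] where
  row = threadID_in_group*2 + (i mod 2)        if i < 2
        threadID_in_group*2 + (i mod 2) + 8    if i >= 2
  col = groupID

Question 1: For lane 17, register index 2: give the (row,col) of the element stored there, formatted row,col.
10,4

lane 17=>17/4=4, 17 mod 4=1
i=2  r:2·1+0+8=>10  c:4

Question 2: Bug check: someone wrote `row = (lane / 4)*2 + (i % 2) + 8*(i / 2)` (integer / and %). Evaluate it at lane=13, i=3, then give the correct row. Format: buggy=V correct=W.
buggy=15 correct=11

`(lane / 4)*2 + (i % 2) + 8*(i / 2)`[13,3]→15
lane 13: G=3 (13/4), T=1 (13%4)
i=3: r=1*2+1+8=11, c=G=3
row: 15 vs 11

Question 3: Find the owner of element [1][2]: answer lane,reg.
8,1

c: 2->gid=2  r: 1->r8=0,tid=0,i&1=1
L=2*4+0=8  i=0*2+1=1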